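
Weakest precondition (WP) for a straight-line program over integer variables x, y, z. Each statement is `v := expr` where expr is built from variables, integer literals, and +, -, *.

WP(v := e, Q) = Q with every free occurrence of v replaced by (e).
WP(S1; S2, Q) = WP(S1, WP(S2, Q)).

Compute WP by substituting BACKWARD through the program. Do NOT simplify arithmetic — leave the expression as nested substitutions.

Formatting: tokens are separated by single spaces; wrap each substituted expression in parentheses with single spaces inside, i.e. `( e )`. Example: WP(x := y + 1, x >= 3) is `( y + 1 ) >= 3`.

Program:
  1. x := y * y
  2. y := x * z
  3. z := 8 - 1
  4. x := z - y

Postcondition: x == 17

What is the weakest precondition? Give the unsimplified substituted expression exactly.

post: x == 17
stmt 4: x := z - y  -- replace 1 occurrence(s) of x with (z - y)
  => ( z - y ) == 17
stmt 3: z := 8 - 1  -- replace 1 occurrence(s) of z with (8 - 1)
  => ( ( 8 - 1 ) - y ) == 17
stmt 2: y := x * z  -- replace 1 occurrence(s) of y with (x * z)
  => ( ( 8 - 1 ) - ( x * z ) ) == 17
stmt 1: x := y * y  -- replace 1 occurrence(s) of x with (y * y)
  => ( ( 8 - 1 ) - ( ( y * y ) * z ) ) == 17

Answer: ( ( 8 - 1 ) - ( ( y * y ) * z ) ) == 17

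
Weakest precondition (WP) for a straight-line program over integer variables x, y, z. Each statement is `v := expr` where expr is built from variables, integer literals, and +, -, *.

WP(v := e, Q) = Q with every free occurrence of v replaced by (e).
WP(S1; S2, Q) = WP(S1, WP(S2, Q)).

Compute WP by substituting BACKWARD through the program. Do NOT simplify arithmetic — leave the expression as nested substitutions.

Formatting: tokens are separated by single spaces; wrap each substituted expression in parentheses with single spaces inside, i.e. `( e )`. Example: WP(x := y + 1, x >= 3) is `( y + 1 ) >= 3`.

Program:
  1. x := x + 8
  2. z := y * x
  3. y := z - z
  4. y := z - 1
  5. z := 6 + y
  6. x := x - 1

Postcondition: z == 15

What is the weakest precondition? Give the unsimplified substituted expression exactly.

post: z == 15
stmt 6: x := x - 1  -- replace 0 occurrence(s) of x with (x - 1)
  => z == 15
stmt 5: z := 6 + y  -- replace 1 occurrence(s) of z with (6 + y)
  => ( 6 + y ) == 15
stmt 4: y := z - 1  -- replace 1 occurrence(s) of y with (z - 1)
  => ( 6 + ( z - 1 ) ) == 15
stmt 3: y := z - z  -- replace 0 occurrence(s) of y with (z - z)
  => ( 6 + ( z - 1 ) ) == 15
stmt 2: z := y * x  -- replace 1 occurrence(s) of z with (y * x)
  => ( 6 + ( ( y * x ) - 1 ) ) == 15
stmt 1: x := x + 8  -- replace 1 occurrence(s) of x with (x + 8)
  => ( 6 + ( ( y * ( x + 8 ) ) - 1 ) ) == 15

Answer: ( 6 + ( ( y * ( x + 8 ) ) - 1 ) ) == 15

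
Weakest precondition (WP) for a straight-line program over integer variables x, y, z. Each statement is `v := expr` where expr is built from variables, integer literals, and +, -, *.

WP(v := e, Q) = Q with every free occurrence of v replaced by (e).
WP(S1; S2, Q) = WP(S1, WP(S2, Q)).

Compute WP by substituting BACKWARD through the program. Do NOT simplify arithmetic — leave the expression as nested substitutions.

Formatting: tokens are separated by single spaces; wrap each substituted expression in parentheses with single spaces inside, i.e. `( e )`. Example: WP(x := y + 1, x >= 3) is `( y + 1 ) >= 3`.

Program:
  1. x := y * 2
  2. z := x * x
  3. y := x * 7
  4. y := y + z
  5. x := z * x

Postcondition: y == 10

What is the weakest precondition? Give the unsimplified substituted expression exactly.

post: y == 10
stmt 5: x := z * x  -- replace 0 occurrence(s) of x with (z * x)
  => y == 10
stmt 4: y := y + z  -- replace 1 occurrence(s) of y with (y + z)
  => ( y + z ) == 10
stmt 3: y := x * 7  -- replace 1 occurrence(s) of y with (x * 7)
  => ( ( x * 7 ) + z ) == 10
stmt 2: z := x * x  -- replace 1 occurrence(s) of z with (x * x)
  => ( ( x * 7 ) + ( x * x ) ) == 10
stmt 1: x := y * 2  -- replace 3 occurrence(s) of x with (y * 2)
  => ( ( ( y * 2 ) * 7 ) + ( ( y * 2 ) * ( y * 2 ) ) ) == 10

Answer: ( ( ( y * 2 ) * 7 ) + ( ( y * 2 ) * ( y * 2 ) ) ) == 10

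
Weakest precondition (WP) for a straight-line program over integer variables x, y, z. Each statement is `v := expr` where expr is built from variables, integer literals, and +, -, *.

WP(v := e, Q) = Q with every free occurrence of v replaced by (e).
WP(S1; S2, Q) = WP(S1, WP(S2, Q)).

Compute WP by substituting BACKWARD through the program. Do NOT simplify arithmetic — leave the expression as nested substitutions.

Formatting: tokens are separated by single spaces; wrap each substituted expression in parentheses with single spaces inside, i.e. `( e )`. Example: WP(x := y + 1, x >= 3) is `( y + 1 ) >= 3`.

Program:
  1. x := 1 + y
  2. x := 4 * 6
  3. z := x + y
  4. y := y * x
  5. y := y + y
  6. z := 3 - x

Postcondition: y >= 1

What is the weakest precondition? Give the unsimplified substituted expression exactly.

post: y >= 1
stmt 6: z := 3 - x  -- replace 0 occurrence(s) of z with (3 - x)
  => y >= 1
stmt 5: y := y + y  -- replace 1 occurrence(s) of y with (y + y)
  => ( y + y ) >= 1
stmt 4: y := y * x  -- replace 2 occurrence(s) of y with (y * x)
  => ( ( y * x ) + ( y * x ) ) >= 1
stmt 3: z := x + y  -- replace 0 occurrence(s) of z with (x + y)
  => ( ( y * x ) + ( y * x ) ) >= 1
stmt 2: x := 4 * 6  -- replace 2 occurrence(s) of x with (4 * 6)
  => ( ( y * ( 4 * 6 ) ) + ( y * ( 4 * 6 ) ) ) >= 1
stmt 1: x := 1 + y  -- replace 0 occurrence(s) of x with (1 + y)
  => ( ( y * ( 4 * 6 ) ) + ( y * ( 4 * 6 ) ) ) >= 1

Answer: ( ( y * ( 4 * 6 ) ) + ( y * ( 4 * 6 ) ) ) >= 1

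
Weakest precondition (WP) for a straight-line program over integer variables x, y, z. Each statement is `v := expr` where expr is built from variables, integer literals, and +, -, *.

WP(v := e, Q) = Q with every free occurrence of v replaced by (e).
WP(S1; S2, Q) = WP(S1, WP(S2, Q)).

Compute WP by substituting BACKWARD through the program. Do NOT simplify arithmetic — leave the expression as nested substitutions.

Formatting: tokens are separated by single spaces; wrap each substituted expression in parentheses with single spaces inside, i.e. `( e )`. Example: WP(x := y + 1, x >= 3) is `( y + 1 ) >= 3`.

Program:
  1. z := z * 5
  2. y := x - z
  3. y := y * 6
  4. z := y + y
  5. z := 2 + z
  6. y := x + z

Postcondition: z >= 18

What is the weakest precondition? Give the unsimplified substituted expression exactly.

post: z >= 18
stmt 6: y := x + z  -- replace 0 occurrence(s) of y with (x + z)
  => z >= 18
stmt 5: z := 2 + z  -- replace 1 occurrence(s) of z with (2 + z)
  => ( 2 + z ) >= 18
stmt 4: z := y + y  -- replace 1 occurrence(s) of z with (y + y)
  => ( 2 + ( y + y ) ) >= 18
stmt 3: y := y * 6  -- replace 2 occurrence(s) of y with (y * 6)
  => ( 2 + ( ( y * 6 ) + ( y * 6 ) ) ) >= 18
stmt 2: y := x - z  -- replace 2 occurrence(s) of y with (x - z)
  => ( 2 + ( ( ( x - z ) * 6 ) + ( ( x - z ) * 6 ) ) ) >= 18
stmt 1: z := z * 5  -- replace 2 occurrence(s) of z with (z * 5)
  => ( 2 + ( ( ( x - ( z * 5 ) ) * 6 ) + ( ( x - ( z * 5 ) ) * 6 ) ) ) >= 18

Answer: ( 2 + ( ( ( x - ( z * 5 ) ) * 6 ) + ( ( x - ( z * 5 ) ) * 6 ) ) ) >= 18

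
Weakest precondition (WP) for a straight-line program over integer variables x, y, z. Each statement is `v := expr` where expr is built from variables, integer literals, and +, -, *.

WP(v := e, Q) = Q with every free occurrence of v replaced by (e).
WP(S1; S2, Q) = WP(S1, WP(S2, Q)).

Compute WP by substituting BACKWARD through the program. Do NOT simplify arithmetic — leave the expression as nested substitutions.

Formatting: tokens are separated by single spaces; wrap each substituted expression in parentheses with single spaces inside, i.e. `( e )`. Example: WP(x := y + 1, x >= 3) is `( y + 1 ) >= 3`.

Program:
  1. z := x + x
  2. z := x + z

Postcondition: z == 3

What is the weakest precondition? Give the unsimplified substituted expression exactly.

Answer: ( x + ( x + x ) ) == 3

Derivation:
post: z == 3
stmt 2: z := x + z  -- replace 1 occurrence(s) of z with (x + z)
  => ( x + z ) == 3
stmt 1: z := x + x  -- replace 1 occurrence(s) of z with (x + x)
  => ( x + ( x + x ) ) == 3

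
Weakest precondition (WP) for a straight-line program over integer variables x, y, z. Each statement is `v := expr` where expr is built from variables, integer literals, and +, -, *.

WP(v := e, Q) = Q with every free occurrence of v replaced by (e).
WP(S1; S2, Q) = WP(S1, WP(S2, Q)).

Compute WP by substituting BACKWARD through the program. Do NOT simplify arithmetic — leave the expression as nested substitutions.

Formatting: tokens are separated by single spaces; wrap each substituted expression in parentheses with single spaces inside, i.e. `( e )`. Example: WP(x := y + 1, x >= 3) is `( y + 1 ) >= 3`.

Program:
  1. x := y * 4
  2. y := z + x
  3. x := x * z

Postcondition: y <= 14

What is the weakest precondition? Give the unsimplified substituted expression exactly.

post: y <= 14
stmt 3: x := x * z  -- replace 0 occurrence(s) of x with (x * z)
  => y <= 14
stmt 2: y := z + x  -- replace 1 occurrence(s) of y with (z + x)
  => ( z + x ) <= 14
stmt 1: x := y * 4  -- replace 1 occurrence(s) of x with (y * 4)
  => ( z + ( y * 4 ) ) <= 14

Answer: ( z + ( y * 4 ) ) <= 14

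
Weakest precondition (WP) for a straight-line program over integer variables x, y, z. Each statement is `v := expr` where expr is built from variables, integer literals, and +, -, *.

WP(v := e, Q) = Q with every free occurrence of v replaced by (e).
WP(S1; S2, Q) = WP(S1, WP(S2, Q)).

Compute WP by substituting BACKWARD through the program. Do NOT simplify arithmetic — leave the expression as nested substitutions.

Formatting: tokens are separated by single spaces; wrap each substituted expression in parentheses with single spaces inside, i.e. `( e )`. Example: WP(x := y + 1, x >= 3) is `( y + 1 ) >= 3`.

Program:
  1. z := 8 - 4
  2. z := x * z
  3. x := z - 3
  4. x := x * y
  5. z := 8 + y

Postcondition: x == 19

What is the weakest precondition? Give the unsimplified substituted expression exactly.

post: x == 19
stmt 5: z := 8 + y  -- replace 0 occurrence(s) of z with (8 + y)
  => x == 19
stmt 4: x := x * y  -- replace 1 occurrence(s) of x with (x * y)
  => ( x * y ) == 19
stmt 3: x := z - 3  -- replace 1 occurrence(s) of x with (z - 3)
  => ( ( z - 3 ) * y ) == 19
stmt 2: z := x * z  -- replace 1 occurrence(s) of z with (x * z)
  => ( ( ( x * z ) - 3 ) * y ) == 19
stmt 1: z := 8 - 4  -- replace 1 occurrence(s) of z with (8 - 4)
  => ( ( ( x * ( 8 - 4 ) ) - 3 ) * y ) == 19

Answer: ( ( ( x * ( 8 - 4 ) ) - 3 ) * y ) == 19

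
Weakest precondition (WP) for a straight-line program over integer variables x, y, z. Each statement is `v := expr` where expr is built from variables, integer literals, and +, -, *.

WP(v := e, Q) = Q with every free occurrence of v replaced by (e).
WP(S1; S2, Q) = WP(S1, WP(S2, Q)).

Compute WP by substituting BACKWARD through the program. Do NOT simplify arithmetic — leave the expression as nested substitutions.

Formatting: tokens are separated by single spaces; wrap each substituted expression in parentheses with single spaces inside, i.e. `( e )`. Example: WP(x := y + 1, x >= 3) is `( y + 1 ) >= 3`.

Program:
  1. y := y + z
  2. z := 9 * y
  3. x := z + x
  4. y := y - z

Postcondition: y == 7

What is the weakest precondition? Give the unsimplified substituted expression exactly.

post: y == 7
stmt 4: y := y - z  -- replace 1 occurrence(s) of y with (y - z)
  => ( y - z ) == 7
stmt 3: x := z + x  -- replace 0 occurrence(s) of x with (z + x)
  => ( y - z ) == 7
stmt 2: z := 9 * y  -- replace 1 occurrence(s) of z with (9 * y)
  => ( y - ( 9 * y ) ) == 7
stmt 1: y := y + z  -- replace 2 occurrence(s) of y with (y + z)
  => ( ( y + z ) - ( 9 * ( y + z ) ) ) == 7

Answer: ( ( y + z ) - ( 9 * ( y + z ) ) ) == 7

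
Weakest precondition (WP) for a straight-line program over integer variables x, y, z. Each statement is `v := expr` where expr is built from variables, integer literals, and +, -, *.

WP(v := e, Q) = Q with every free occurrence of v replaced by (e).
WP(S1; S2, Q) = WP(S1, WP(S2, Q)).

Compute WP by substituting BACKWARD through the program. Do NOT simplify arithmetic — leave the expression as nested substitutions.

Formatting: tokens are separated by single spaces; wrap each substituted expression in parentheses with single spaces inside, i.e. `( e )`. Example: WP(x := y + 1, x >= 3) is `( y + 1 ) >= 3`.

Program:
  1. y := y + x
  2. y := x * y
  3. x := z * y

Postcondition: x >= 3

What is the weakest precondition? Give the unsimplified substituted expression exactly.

Answer: ( z * ( x * ( y + x ) ) ) >= 3

Derivation:
post: x >= 3
stmt 3: x := z * y  -- replace 1 occurrence(s) of x with (z * y)
  => ( z * y ) >= 3
stmt 2: y := x * y  -- replace 1 occurrence(s) of y with (x * y)
  => ( z * ( x * y ) ) >= 3
stmt 1: y := y + x  -- replace 1 occurrence(s) of y with (y + x)
  => ( z * ( x * ( y + x ) ) ) >= 3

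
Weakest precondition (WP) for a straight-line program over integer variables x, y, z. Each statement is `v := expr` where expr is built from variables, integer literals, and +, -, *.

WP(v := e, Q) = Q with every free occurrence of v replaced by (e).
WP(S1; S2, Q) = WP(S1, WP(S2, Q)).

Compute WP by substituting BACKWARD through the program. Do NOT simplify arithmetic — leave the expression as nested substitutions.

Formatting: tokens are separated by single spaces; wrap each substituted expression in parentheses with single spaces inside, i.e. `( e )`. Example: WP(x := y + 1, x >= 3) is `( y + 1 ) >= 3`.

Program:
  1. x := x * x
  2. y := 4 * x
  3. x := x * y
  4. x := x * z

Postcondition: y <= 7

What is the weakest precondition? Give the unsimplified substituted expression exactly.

Answer: ( 4 * ( x * x ) ) <= 7

Derivation:
post: y <= 7
stmt 4: x := x * z  -- replace 0 occurrence(s) of x with (x * z)
  => y <= 7
stmt 3: x := x * y  -- replace 0 occurrence(s) of x with (x * y)
  => y <= 7
stmt 2: y := 4 * x  -- replace 1 occurrence(s) of y with (4 * x)
  => ( 4 * x ) <= 7
stmt 1: x := x * x  -- replace 1 occurrence(s) of x with (x * x)
  => ( 4 * ( x * x ) ) <= 7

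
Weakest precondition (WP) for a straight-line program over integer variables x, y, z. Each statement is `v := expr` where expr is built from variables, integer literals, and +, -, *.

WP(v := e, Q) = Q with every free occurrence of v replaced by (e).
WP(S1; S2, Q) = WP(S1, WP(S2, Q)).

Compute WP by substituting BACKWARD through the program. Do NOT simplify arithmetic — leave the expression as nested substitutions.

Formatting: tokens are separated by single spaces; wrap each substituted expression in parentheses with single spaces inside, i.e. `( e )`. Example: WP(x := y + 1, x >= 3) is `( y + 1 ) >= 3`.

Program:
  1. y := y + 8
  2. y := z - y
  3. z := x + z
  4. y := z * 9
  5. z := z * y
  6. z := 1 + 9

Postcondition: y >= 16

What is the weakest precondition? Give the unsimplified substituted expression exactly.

Answer: ( ( x + z ) * 9 ) >= 16

Derivation:
post: y >= 16
stmt 6: z := 1 + 9  -- replace 0 occurrence(s) of z with (1 + 9)
  => y >= 16
stmt 5: z := z * y  -- replace 0 occurrence(s) of z with (z * y)
  => y >= 16
stmt 4: y := z * 9  -- replace 1 occurrence(s) of y with (z * 9)
  => ( z * 9 ) >= 16
stmt 3: z := x + z  -- replace 1 occurrence(s) of z with (x + z)
  => ( ( x + z ) * 9 ) >= 16
stmt 2: y := z - y  -- replace 0 occurrence(s) of y with (z - y)
  => ( ( x + z ) * 9 ) >= 16
stmt 1: y := y + 8  -- replace 0 occurrence(s) of y with (y + 8)
  => ( ( x + z ) * 9 ) >= 16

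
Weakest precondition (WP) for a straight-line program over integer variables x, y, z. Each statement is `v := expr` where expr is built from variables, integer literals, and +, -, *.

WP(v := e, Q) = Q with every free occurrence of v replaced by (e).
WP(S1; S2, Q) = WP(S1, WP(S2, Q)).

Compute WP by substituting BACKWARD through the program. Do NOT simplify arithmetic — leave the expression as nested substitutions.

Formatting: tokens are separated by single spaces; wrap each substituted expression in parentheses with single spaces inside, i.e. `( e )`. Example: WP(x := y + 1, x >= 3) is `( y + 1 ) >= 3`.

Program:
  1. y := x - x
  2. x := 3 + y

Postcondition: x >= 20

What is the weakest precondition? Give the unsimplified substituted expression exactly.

Answer: ( 3 + ( x - x ) ) >= 20

Derivation:
post: x >= 20
stmt 2: x := 3 + y  -- replace 1 occurrence(s) of x with (3 + y)
  => ( 3 + y ) >= 20
stmt 1: y := x - x  -- replace 1 occurrence(s) of y with (x - x)
  => ( 3 + ( x - x ) ) >= 20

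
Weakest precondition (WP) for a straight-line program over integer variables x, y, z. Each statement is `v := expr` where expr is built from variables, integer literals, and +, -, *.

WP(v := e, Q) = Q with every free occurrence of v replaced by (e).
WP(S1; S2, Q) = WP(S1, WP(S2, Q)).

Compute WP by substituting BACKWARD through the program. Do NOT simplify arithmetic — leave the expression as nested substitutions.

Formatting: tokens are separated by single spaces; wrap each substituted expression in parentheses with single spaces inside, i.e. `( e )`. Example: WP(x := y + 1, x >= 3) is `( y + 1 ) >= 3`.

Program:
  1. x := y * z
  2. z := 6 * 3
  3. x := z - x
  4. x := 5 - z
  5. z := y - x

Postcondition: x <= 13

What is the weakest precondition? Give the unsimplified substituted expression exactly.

Answer: ( 5 - ( 6 * 3 ) ) <= 13

Derivation:
post: x <= 13
stmt 5: z := y - x  -- replace 0 occurrence(s) of z with (y - x)
  => x <= 13
stmt 4: x := 5 - z  -- replace 1 occurrence(s) of x with (5 - z)
  => ( 5 - z ) <= 13
stmt 3: x := z - x  -- replace 0 occurrence(s) of x with (z - x)
  => ( 5 - z ) <= 13
stmt 2: z := 6 * 3  -- replace 1 occurrence(s) of z with (6 * 3)
  => ( 5 - ( 6 * 3 ) ) <= 13
stmt 1: x := y * z  -- replace 0 occurrence(s) of x with (y * z)
  => ( 5 - ( 6 * 3 ) ) <= 13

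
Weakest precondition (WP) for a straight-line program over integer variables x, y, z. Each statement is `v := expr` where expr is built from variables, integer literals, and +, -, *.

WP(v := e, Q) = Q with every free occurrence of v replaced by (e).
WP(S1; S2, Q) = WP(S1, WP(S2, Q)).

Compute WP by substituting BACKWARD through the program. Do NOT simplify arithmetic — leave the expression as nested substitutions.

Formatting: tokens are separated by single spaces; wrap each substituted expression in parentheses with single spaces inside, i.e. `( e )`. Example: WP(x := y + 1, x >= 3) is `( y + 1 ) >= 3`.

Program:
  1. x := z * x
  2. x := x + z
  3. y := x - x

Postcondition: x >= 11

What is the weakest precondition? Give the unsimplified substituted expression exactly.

post: x >= 11
stmt 3: y := x - x  -- replace 0 occurrence(s) of y with (x - x)
  => x >= 11
stmt 2: x := x + z  -- replace 1 occurrence(s) of x with (x + z)
  => ( x + z ) >= 11
stmt 1: x := z * x  -- replace 1 occurrence(s) of x with (z * x)
  => ( ( z * x ) + z ) >= 11

Answer: ( ( z * x ) + z ) >= 11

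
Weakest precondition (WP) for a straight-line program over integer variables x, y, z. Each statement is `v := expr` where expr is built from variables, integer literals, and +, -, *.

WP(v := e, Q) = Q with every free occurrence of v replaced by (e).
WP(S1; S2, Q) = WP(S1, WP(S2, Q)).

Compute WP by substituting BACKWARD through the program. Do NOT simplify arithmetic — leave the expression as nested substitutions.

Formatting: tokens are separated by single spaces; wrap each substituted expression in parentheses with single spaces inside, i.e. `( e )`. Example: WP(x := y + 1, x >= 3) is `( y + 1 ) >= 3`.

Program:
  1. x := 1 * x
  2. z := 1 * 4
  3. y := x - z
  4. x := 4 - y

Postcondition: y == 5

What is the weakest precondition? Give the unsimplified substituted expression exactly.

Answer: ( ( 1 * x ) - ( 1 * 4 ) ) == 5

Derivation:
post: y == 5
stmt 4: x := 4 - y  -- replace 0 occurrence(s) of x with (4 - y)
  => y == 5
stmt 3: y := x - z  -- replace 1 occurrence(s) of y with (x - z)
  => ( x - z ) == 5
stmt 2: z := 1 * 4  -- replace 1 occurrence(s) of z with (1 * 4)
  => ( x - ( 1 * 4 ) ) == 5
stmt 1: x := 1 * x  -- replace 1 occurrence(s) of x with (1 * x)
  => ( ( 1 * x ) - ( 1 * 4 ) ) == 5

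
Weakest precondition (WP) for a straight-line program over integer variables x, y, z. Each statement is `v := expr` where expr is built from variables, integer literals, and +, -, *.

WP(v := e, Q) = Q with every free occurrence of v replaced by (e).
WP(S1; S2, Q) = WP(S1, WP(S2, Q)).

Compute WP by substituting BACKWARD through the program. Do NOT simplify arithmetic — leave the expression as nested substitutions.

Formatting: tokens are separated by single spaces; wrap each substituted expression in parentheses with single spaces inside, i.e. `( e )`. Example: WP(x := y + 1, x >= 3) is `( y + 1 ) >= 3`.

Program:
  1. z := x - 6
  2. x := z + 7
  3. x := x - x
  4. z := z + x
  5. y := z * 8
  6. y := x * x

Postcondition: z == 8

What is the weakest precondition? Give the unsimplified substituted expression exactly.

post: z == 8
stmt 6: y := x * x  -- replace 0 occurrence(s) of y with (x * x)
  => z == 8
stmt 5: y := z * 8  -- replace 0 occurrence(s) of y with (z * 8)
  => z == 8
stmt 4: z := z + x  -- replace 1 occurrence(s) of z with (z + x)
  => ( z + x ) == 8
stmt 3: x := x - x  -- replace 1 occurrence(s) of x with (x - x)
  => ( z + ( x - x ) ) == 8
stmt 2: x := z + 7  -- replace 2 occurrence(s) of x with (z + 7)
  => ( z + ( ( z + 7 ) - ( z + 7 ) ) ) == 8
stmt 1: z := x - 6  -- replace 3 occurrence(s) of z with (x - 6)
  => ( ( x - 6 ) + ( ( ( x - 6 ) + 7 ) - ( ( x - 6 ) + 7 ) ) ) == 8

Answer: ( ( x - 6 ) + ( ( ( x - 6 ) + 7 ) - ( ( x - 6 ) + 7 ) ) ) == 8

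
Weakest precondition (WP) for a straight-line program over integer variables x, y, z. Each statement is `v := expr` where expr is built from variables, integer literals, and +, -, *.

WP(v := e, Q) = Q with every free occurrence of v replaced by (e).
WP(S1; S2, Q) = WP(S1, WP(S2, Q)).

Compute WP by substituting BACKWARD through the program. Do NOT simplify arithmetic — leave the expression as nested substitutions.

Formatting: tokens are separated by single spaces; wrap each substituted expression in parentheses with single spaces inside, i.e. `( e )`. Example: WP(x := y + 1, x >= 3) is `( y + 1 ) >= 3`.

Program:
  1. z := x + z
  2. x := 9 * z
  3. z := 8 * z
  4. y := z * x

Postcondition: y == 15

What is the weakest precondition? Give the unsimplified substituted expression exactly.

Answer: ( ( 8 * ( x + z ) ) * ( 9 * ( x + z ) ) ) == 15

Derivation:
post: y == 15
stmt 4: y := z * x  -- replace 1 occurrence(s) of y with (z * x)
  => ( z * x ) == 15
stmt 3: z := 8 * z  -- replace 1 occurrence(s) of z with (8 * z)
  => ( ( 8 * z ) * x ) == 15
stmt 2: x := 9 * z  -- replace 1 occurrence(s) of x with (9 * z)
  => ( ( 8 * z ) * ( 9 * z ) ) == 15
stmt 1: z := x + z  -- replace 2 occurrence(s) of z with (x + z)
  => ( ( 8 * ( x + z ) ) * ( 9 * ( x + z ) ) ) == 15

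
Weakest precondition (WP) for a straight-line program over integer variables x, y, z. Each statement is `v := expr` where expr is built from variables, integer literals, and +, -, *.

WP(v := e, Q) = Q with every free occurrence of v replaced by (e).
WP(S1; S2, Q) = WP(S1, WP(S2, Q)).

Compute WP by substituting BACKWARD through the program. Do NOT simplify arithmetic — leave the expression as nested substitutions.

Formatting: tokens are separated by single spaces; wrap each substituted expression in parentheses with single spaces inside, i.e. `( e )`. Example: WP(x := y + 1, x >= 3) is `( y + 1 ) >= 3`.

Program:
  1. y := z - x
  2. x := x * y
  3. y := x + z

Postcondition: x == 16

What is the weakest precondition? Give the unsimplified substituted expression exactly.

post: x == 16
stmt 3: y := x + z  -- replace 0 occurrence(s) of y with (x + z)
  => x == 16
stmt 2: x := x * y  -- replace 1 occurrence(s) of x with (x * y)
  => ( x * y ) == 16
stmt 1: y := z - x  -- replace 1 occurrence(s) of y with (z - x)
  => ( x * ( z - x ) ) == 16

Answer: ( x * ( z - x ) ) == 16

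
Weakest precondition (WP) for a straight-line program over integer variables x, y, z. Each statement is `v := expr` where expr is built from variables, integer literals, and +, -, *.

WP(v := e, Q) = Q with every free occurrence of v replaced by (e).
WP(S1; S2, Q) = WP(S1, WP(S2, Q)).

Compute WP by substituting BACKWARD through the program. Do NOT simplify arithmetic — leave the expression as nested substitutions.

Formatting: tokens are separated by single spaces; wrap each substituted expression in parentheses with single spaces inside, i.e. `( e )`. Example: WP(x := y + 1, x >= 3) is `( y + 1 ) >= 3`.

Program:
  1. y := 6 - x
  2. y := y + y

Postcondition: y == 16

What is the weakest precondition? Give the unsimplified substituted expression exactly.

post: y == 16
stmt 2: y := y + y  -- replace 1 occurrence(s) of y with (y + y)
  => ( y + y ) == 16
stmt 1: y := 6 - x  -- replace 2 occurrence(s) of y with (6 - x)
  => ( ( 6 - x ) + ( 6 - x ) ) == 16

Answer: ( ( 6 - x ) + ( 6 - x ) ) == 16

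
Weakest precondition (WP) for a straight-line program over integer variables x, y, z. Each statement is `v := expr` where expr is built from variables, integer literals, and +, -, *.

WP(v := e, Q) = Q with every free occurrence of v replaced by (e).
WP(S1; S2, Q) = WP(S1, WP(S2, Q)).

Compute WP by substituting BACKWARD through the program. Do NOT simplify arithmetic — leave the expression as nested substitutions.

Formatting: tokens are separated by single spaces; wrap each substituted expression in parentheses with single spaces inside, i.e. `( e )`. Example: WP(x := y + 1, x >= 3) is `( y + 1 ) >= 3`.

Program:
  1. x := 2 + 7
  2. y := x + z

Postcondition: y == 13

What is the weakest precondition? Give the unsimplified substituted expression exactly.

post: y == 13
stmt 2: y := x + z  -- replace 1 occurrence(s) of y with (x + z)
  => ( x + z ) == 13
stmt 1: x := 2 + 7  -- replace 1 occurrence(s) of x with (2 + 7)
  => ( ( 2 + 7 ) + z ) == 13

Answer: ( ( 2 + 7 ) + z ) == 13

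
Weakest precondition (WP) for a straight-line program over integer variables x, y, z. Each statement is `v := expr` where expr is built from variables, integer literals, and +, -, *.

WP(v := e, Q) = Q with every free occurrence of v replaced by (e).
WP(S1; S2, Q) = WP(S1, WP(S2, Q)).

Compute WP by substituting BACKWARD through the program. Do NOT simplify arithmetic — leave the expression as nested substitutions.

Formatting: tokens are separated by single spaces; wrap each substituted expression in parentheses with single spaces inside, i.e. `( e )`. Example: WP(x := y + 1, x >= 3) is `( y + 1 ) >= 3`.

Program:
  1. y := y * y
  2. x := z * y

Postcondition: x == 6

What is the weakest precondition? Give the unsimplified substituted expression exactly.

post: x == 6
stmt 2: x := z * y  -- replace 1 occurrence(s) of x with (z * y)
  => ( z * y ) == 6
stmt 1: y := y * y  -- replace 1 occurrence(s) of y with (y * y)
  => ( z * ( y * y ) ) == 6

Answer: ( z * ( y * y ) ) == 6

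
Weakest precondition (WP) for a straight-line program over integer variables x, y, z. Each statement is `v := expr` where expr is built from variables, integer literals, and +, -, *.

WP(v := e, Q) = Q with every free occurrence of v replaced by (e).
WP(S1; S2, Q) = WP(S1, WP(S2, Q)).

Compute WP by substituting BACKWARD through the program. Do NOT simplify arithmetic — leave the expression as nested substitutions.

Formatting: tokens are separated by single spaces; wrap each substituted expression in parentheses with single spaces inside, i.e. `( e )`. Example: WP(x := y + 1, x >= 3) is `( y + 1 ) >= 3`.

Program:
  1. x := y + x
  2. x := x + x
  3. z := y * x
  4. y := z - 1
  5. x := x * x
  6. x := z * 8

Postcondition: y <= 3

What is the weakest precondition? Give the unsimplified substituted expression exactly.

post: y <= 3
stmt 6: x := z * 8  -- replace 0 occurrence(s) of x with (z * 8)
  => y <= 3
stmt 5: x := x * x  -- replace 0 occurrence(s) of x with (x * x)
  => y <= 3
stmt 4: y := z - 1  -- replace 1 occurrence(s) of y with (z - 1)
  => ( z - 1 ) <= 3
stmt 3: z := y * x  -- replace 1 occurrence(s) of z with (y * x)
  => ( ( y * x ) - 1 ) <= 3
stmt 2: x := x + x  -- replace 1 occurrence(s) of x with (x + x)
  => ( ( y * ( x + x ) ) - 1 ) <= 3
stmt 1: x := y + x  -- replace 2 occurrence(s) of x with (y + x)
  => ( ( y * ( ( y + x ) + ( y + x ) ) ) - 1 ) <= 3

Answer: ( ( y * ( ( y + x ) + ( y + x ) ) ) - 1 ) <= 3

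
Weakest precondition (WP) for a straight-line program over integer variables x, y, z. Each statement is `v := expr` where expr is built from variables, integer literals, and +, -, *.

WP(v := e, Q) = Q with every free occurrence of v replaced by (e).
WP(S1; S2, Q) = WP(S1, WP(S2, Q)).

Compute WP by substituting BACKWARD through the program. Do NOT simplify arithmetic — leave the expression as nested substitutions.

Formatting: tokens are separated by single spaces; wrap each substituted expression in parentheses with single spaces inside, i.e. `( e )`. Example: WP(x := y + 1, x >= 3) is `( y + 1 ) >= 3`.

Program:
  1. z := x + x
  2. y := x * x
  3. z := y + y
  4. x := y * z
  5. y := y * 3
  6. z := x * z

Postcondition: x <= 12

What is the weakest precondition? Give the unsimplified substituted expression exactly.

Answer: ( ( x * x ) * ( ( x * x ) + ( x * x ) ) ) <= 12

Derivation:
post: x <= 12
stmt 6: z := x * z  -- replace 0 occurrence(s) of z with (x * z)
  => x <= 12
stmt 5: y := y * 3  -- replace 0 occurrence(s) of y with (y * 3)
  => x <= 12
stmt 4: x := y * z  -- replace 1 occurrence(s) of x with (y * z)
  => ( y * z ) <= 12
stmt 3: z := y + y  -- replace 1 occurrence(s) of z with (y + y)
  => ( y * ( y + y ) ) <= 12
stmt 2: y := x * x  -- replace 3 occurrence(s) of y with (x * x)
  => ( ( x * x ) * ( ( x * x ) + ( x * x ) ) ) <= 12
stmt 1: z := x + x  -- replace 0 occurrence(s) of z with (x + x)
  => ( ( x * x ) * ( ( x * x ) + ( x * x ) ) ) <= 12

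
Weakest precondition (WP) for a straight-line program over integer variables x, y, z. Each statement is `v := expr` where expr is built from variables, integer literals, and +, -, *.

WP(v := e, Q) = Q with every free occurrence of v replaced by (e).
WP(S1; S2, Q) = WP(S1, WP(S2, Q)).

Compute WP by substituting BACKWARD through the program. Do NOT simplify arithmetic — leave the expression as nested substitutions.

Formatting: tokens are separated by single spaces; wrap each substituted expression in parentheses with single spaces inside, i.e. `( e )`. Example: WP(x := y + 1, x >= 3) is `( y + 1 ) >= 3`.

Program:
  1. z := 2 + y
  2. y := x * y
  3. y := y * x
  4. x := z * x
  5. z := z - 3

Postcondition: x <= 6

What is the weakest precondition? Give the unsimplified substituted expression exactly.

post: x <= 6
stmt 5: z := z - 3  -- replace 0 occurrence(s) of z with (z - 3)
  => x <= 6
stmt 4: x := z * x  -- replace 1 occurrence(s) of x with (z * x)
  => ( z * x ) <= 6
stmt 3: y := y * x  -- replace 0 occurrence(s) of y with (y * x)
  => ( z * x ) <= 6
stmt 2: y := x * y  -- replace 0 occurrence(s) of y with (x * y)
  => ( z * x ) <= 6
stmt 1: z := 2 + y  -- replace 1 occurrence(s) of z with (2 + y)
  => ( ( 2 + y ) * x ) <= 6

Answer: ( ( 2 + y ) * x ) <= 6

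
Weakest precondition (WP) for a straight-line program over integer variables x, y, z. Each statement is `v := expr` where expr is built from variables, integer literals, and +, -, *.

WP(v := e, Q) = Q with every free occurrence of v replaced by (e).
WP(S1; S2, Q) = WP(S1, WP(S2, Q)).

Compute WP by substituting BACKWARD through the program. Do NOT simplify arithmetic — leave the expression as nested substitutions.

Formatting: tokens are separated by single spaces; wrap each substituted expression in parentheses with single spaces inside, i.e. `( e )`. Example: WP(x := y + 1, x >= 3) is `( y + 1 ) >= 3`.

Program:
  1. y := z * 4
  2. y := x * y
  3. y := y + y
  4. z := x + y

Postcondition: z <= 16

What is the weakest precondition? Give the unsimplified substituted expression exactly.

post: z <= 16
stmt 4: z := x + y  -- replace 1 occurrence(s) of z with (x + y)
  => ( x + y ) <= 16
stmt 3: y := y + y  -- replace 1 occurrence(s) of y with (y + y)
  => ( x + ( y + y ) ) <= 16
stmt 2: y := x * y  -- replace 2 occurrence(s) of y with (x * y)
  => ( x + ( ( x * y ) + ( x * y ) ) ) <= 16
stmt 1: y := z * 4  -- replace 2 occurrence(s) of y with (z * 4)
  => ( x + ( ( x * ( z * 4 ) ) + ( x * ( z * 4 ) ) ) ) <= 16

Answer: ( x + ( ( x * ( z * 4 ) ) + ( x * ( z * 4 ) ) ) ) <= 16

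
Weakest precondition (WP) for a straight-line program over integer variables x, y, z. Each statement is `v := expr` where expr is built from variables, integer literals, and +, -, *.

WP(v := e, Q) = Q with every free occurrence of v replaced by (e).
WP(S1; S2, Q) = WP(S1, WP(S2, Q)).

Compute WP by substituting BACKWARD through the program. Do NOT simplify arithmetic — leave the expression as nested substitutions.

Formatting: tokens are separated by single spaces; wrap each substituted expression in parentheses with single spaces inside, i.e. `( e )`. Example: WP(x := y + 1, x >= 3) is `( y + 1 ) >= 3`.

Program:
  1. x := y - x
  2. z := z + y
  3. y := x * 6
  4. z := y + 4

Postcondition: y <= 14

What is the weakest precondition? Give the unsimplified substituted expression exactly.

Answer: ( ( y - x ) * 6 ) <= 14

Derivation:
post: y <= 14
stmt 4: z := y + 4  -- replace 0 occurrence(s) of z with (y + 4)
  => y <= 14
stmt 3: y := x * 6  -- replace 1 occurrence(s) of y with (x * 6)
  => ( x * 6 ) <= 14
stmt 2: z := z + y  -- replace 0 occurrence(s) of z with (z + y)
  => ( x * 6 ) <= 14
stmt 1: x := y - x  -- replace 1 occurrence(s) of x with (y - x)
  => ( ( y - x ) * 6 ) <= 14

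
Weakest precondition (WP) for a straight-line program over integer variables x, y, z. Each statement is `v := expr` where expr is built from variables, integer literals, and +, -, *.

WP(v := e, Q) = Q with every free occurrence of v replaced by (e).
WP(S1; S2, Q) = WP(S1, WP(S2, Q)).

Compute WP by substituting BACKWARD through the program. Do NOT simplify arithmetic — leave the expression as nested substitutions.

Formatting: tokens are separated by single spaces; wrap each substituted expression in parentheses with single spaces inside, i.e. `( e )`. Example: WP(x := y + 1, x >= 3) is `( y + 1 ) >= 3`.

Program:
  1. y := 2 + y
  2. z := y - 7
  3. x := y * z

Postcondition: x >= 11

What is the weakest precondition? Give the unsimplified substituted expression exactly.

Answer: ( ( 2 + y ) * ( ( 2 + y ) - 7 ) ) >= 11

Derivation:
post: x >= 11
stmt 3: x := y * z  -- replace 1 occurrence(s) of x with (y * z)
  => ( y * z ) >= 11
stmt 2: z := y - 7  -- replace 1 occurrence(s) of z with (y - 7)
  => ( y * ( y - 7 ) ) >= 11
stmt 1: y := 2 + y  -- replace 2 occurrence(s) of y with (2 + y)
  => ( ( 2 + y ) * ( ( 2 + y ) - 7 ) ) >= 11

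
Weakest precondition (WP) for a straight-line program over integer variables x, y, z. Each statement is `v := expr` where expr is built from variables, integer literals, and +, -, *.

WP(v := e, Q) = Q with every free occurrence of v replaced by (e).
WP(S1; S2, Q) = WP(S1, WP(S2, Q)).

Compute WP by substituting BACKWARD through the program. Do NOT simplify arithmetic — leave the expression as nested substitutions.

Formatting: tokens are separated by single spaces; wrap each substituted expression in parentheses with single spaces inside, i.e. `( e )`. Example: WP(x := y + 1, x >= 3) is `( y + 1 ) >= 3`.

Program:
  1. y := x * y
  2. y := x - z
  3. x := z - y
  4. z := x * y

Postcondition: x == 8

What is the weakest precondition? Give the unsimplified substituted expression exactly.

post: x == 8
stmt 4: z := x * y  -- replace 0 occurrence(s) of z with (x * y)
  => x == 8
stmt 3: x := z - y  -- replace 1 occurrence(s) of x with (z - y)
  => ( z - y ) == 8
stmt 2: y := x - z  -- replace 1 occurrence(s) of y with (x - z)
  => ( z - ( x - z ) ) == 8
stmt 1: y := x * y  -- replace 0 occurrence(s) of y with (x * y)
  => ( z - ( x - z ) ) == 8

Answer: ( z - ( x - z ) ) == 8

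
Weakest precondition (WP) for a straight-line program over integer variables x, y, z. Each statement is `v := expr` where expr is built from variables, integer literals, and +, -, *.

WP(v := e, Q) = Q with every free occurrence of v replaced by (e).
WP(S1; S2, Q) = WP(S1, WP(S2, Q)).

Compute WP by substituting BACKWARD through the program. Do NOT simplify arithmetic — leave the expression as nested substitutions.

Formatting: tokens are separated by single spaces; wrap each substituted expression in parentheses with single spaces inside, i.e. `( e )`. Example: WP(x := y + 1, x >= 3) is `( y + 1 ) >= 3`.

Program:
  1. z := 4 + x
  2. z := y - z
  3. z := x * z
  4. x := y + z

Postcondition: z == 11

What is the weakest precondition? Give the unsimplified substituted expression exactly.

post: z == 11
stmt 4: x := y + z  -- replace 0 occurrence(s) of x with (y + z)
  => z == 11
stmt 3: z := x * z  -- replace 1 occurrence(s) of z with (x * z)
  => ( x * z ) == 11
stmt 2: z := y - z  -- replace 1 occurrence(s) of z with (y - z)
  => ( x * ( y - z ) ) == 11
stmt 1: z := 4 + x  -- replace 1 occurrence(s) of z with (4 + x)
  => ( x * ( y - ( 4 + x ) ) ) == 11

Answer: ( x * ( y - ( 4 + x ) ) ) == 11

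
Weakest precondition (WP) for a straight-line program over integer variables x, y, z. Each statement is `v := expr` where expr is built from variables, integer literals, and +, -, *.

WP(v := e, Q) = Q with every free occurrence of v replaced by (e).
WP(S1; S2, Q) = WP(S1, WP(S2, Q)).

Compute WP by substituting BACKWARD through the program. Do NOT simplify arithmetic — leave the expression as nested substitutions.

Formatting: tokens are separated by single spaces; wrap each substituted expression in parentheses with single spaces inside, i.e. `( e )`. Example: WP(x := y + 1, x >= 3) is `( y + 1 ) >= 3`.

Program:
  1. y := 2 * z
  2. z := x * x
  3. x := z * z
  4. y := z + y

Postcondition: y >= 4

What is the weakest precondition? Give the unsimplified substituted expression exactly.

Answer: ( ( x * x ) + ( 2 * z ) ) >= 4

Derivation:
post: y >= 4
stmt 4: y := z + y  -- replace 1 occurrence(s) of y with (z + y)
  => ( z + y ) >= 4
stmt 3: x := z * z  -- replace 0 occurrence(s) of x with (z * z)
  => ( z + y ) >= 4
stmt 2: z := x * x  -- replace 1 occurrence(s) of z with (x * x)
  => ( ( x * x ) + y ) >= 4
stmt 1: y := 2 * z  -- replace 1 occurrence(s) of y with (2 * z)
  => ( ( x * x ) + ( 2 * z ) ) >= 4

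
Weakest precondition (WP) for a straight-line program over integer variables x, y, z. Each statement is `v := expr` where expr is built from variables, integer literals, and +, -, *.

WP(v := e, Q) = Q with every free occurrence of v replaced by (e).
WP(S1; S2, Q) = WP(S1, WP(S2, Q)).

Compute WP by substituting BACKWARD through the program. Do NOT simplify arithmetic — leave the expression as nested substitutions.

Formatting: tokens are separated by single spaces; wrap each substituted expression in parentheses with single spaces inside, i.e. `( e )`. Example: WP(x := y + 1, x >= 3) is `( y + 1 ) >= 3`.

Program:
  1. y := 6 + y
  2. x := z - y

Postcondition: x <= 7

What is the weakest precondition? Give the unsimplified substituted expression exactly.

post: x <= 7
stmt 2: x := z - y  -- replace 1 occurrence(s) of x with (z - y)
  => ( z - y ) <= 7
stmt 1: y := 6 + y  -- replace 1 occurrence(s) of y with (6 + y)
  => ( z - ( 6 + y ) ) <= 7

Answer: ( z - ( 6 + y ) ) <= 7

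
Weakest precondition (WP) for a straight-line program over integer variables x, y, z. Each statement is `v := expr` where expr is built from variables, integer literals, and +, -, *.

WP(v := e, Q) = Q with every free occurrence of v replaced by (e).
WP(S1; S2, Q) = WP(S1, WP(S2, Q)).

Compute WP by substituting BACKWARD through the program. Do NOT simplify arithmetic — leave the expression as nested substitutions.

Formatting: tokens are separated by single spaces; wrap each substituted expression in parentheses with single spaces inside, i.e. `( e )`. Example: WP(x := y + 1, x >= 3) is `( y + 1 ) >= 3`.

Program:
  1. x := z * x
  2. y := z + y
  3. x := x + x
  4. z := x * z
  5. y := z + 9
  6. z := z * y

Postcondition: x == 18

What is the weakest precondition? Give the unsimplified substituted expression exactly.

Answer: ( ( z * x ) + ( z * x ) ) == 18

Derivation:
post: x == 18
stmt 6: z := z * y  -- replace 0 occurrence(s) of z with (z * y)
  => x == 18
stmt 5: y := z + 9  -- replace 0 occurrence(s) of y with (z + 9)
  => x == 18
stmt 4: z := x * z  -- replace 0 occurrence(s) of z with (x * z)
  => x == 18
stmt 3: x := x + x  -- replace 1 occurrence(s) of x with (x + x)
  => ( x + x ) == 18
stmt 2: y := z + y  -- replace 0 occurrence(s) of y with (z + y)
  => ( x + x ) == 18
stmt 1: x := z * x  -- replace 2 occurrence(s) of x with (z * x)
  => ( ( z * x ) + ( z * x ) ) == 18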